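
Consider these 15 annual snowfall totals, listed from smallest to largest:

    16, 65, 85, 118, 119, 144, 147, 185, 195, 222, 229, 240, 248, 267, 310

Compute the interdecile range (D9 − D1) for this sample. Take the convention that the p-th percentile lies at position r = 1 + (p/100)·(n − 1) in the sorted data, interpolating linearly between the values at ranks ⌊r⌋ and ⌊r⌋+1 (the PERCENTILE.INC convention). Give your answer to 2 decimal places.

n = 15.
P10: r = 2.4; ranks 2–3 are 65, 85; interpolating gives 73.
P90: r = 13.6; ranks 13–14 are 248, 267; interpolating gives 259.4.
Difference: 259.4 − 73 = 186.4.

186.40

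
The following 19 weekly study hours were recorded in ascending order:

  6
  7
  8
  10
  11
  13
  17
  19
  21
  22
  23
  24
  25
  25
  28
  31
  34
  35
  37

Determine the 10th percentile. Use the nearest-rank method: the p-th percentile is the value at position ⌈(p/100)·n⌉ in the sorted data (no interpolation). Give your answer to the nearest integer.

n = 19.
Position = ⌈10/100 · 19⌉ = ⌈1.9⌉ = 2.
The value at rank 2 is 7.

7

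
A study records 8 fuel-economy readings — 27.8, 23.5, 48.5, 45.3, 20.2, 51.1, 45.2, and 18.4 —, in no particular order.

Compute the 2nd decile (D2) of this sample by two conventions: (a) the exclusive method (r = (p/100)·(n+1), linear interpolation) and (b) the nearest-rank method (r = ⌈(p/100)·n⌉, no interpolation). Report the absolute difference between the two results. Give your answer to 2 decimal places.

Sorted: 18.4, 20.2, 23.5, 27.8, 45.2, 45.3, 48.5, 51.1.
n = 8.
(a) r = 1.8; between ranks 1 (18.4) and 2 (20.2): 19.84.
(b) the nearest-rank method: rank 2 → 20.2.
|19.84 − 20.2| = 0.36.

0.36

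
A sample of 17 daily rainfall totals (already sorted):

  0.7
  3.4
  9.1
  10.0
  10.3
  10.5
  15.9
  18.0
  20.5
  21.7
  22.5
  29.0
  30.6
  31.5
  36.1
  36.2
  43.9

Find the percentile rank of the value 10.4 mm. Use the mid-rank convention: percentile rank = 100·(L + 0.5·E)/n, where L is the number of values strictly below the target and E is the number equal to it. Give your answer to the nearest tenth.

29.4

Count below 10.4: L = 5; count equal: E = 0; n = 17.
Percentile rank = 100·(5 + 0.5·0)/17 = 100·5/17 = 29.41.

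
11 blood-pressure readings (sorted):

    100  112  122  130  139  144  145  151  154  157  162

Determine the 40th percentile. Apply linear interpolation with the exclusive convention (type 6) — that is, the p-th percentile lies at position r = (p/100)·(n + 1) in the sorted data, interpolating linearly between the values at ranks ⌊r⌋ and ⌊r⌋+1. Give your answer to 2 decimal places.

n = 11.
r = (40/100)·(11 + 1) = 4.8.
Rank 4 is 130 and rank 5 is 139.
Interpolate: 130 + 0.8·(139 − 130) = 130 + 0.8·9 = 137.2.

137.20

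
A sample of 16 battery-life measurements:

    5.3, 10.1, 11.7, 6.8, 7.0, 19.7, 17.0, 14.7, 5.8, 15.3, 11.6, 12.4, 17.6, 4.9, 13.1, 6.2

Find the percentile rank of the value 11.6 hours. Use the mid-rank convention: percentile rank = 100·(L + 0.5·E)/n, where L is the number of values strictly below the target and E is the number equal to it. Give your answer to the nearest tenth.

46.9

Sorted: 4.9, 5.3, 5.8, 6.2, 6.8, 7.0, 10.1, 11.6, 11.7, 12.4, 13.1, 14.7, 15.3, 17.0, 17.6, 19.7.
Count below 11.6: L = 7; count equal: E = 1; n = 16.
Percentile rank = 100·(7 + 0.5·1)/16 = 100·7.5/16 = 46.88.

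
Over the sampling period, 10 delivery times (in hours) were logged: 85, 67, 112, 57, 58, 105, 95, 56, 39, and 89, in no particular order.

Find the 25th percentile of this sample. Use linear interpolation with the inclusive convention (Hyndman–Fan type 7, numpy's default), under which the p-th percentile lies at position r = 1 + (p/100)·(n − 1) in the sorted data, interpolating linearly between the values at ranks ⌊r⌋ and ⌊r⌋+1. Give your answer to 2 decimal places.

Sorted: 39, 56, 57, 58, 67, 85, 89, 95, 105, 112.
n = 10.
r = 1 + (25/100)·(10 − 1) = 1 + 2.25 = 3.25.
Rank 3 is 57 and rank 4 is 58.
Interpolate: 57 + 0.25·(58 − 57) = 57 + 0.25·1 = 57.25.

57.25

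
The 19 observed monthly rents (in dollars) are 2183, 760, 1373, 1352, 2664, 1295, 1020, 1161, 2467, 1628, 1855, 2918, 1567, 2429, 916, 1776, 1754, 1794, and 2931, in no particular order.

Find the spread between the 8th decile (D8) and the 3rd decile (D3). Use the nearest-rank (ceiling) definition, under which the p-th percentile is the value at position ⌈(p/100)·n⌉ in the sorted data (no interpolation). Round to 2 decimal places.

Sorted: 760, 916, 1020, 1161, 1295, 1352, 1373, 1567, 1628, 1754, 1776, 1794, 1855, 2183, 2429, 2467, 2664, 2918, 2931.
n = 19.
P30: rank ⌈30/100·19⌉ = 6 → 1352.
P80: rank ⌈80/100·19⌉ = 16 → 2467.
Difference: 2467 − 1352 = 1115.

1115.00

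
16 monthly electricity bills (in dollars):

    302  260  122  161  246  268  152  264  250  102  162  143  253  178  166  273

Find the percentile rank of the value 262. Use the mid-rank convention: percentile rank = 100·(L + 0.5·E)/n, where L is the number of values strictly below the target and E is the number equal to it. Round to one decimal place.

Sorted: 102, 122, 143, 152, 161, 162, 166, 178, 246, 250, 253, 260, 264, 268, 273, 302.
Count below 262: L = 12; count equal: E = 0; n = 16.
Percentile rank = 100·(12 + 0.5·0)/16 = 100·12/16 = 75.

75.0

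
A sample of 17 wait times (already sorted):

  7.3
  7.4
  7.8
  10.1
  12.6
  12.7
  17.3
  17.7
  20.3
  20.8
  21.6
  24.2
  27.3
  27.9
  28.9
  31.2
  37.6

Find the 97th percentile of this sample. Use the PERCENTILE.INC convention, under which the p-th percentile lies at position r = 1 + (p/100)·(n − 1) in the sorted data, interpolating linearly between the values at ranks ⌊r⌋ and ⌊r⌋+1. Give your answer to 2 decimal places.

n = 17.
r = 1 + (97/100)·(17 − 1) = 1 + 15.52 = 16.52.
Rank 16 is 31.2 and rank 17 is 37.6.
Interpolate: 31.2 + 0.52·(37.6 − 31.2) = 31.2 + 0.52·6.4 = 34.528.

34.53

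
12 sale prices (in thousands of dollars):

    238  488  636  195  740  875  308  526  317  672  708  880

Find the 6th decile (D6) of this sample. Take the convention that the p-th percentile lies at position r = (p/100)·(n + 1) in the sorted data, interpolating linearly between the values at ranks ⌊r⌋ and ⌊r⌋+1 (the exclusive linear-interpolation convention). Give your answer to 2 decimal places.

664.80

Sorted: 195, 238, 308, 317, 488, 526, 636, 672, 708, 740, 875, 880.
n = 12.
r = (60/100)·(12 + 1) = 7.8.
Rank 7 is 636 and rank 8 is 672.
Interpolate: 636 + 0.8·(672 − 636) = 636 + 0.8·36 = 664.8.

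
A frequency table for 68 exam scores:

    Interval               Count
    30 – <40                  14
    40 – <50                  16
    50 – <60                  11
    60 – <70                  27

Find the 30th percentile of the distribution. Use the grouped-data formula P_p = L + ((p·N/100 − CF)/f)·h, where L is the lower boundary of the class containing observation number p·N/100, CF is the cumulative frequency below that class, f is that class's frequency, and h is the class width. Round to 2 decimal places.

44.00

N = 68; target position k = 30/100 · 68 = 20.4.
Cumulative frequencies: 14, 30, 41, 68.
Observation 20.4 falls in the class 40 – <50.
L = 40, CF = 14, f = 16, h = 10.
P30 = 40 + ((20.4 − 14)/16)·10 = 40 + 4 = 44.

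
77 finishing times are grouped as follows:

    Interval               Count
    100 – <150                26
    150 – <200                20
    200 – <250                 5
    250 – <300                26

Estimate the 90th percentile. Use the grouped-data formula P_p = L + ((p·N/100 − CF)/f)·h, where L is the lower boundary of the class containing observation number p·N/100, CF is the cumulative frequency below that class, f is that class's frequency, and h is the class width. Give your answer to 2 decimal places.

285.19

N = 77; target position k = 90/100 · 77 = 69.3.
Cumulative frequencies: 26, 46, 51, 77.
Observation 69.3 falls in the class 250 – <300.
L = 250, CF = 51, f = 26, h = 50.
P90 = 250 + ((69.3 − 51)/26)·50 = 250 + 35.1923 = 285.192.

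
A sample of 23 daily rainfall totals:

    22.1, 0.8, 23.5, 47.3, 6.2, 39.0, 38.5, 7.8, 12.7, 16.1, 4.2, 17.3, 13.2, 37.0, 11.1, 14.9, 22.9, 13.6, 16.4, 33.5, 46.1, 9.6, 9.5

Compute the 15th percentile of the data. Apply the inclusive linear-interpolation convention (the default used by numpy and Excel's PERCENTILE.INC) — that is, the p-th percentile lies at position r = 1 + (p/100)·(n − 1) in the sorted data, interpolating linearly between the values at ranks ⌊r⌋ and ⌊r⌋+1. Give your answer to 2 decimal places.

8.31

Sorted: 0.8, 4.2, 6.2, 7.8, 9.5, 9.6, 11.1, 12.7, 13.2, 13.6, 14.9, 16.1, 16.4, 17.3, 22.1, 22.9, 23.5, 33.5, 37.0, 38.5, 39.0, 46.1, 47.3.
n = 23.
r = 1 + (15/100)·(23 − 1) = 1 + 3.3 = 4.3.
Rank 4 is 7.8 and rank 5 is 9.5.
Interpolate: 7.8 + 0.3·(9.5 − 7.8) = 7.8 + 0.3·1.7 = 8.31.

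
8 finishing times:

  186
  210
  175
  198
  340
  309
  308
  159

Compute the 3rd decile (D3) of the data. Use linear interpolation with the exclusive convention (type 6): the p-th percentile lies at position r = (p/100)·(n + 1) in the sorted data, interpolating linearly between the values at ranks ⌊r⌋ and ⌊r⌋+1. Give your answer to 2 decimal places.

182.70

Sorted: 159, 175, 186, 198, 210, 308, 309, 340.
n = 8.
r = (30/100)·(8 + 1) = 2.7.
Rank 2 is 175 and rank 3 is 186.
Interpolate: 175 + 0.7·(186 − 175) = 175 + 0.7·11 = 182.7.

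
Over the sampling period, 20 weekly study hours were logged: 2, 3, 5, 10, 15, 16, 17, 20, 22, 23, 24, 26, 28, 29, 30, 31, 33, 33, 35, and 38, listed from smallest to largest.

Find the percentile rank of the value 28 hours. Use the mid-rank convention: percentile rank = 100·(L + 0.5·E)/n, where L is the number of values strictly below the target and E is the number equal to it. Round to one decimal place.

Count below 28: L = 12; count equal: E = 1; n = 20.
Percentile rank = 100·(12 + 0.5·1)/20 = 100·12.5/20 = 62.5.

62.5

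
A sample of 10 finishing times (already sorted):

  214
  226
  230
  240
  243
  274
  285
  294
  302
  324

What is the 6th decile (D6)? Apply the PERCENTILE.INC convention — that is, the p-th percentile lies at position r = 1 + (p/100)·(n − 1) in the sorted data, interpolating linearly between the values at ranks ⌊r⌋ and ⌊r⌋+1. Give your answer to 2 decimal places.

n = 10.
r = 1 + (60/100)·(10 − 1) = 1 + 5.4 = 6.4.
Rank 6 is 274 and rank 7 is 285.
Interpolate: 274 + 0.4·(285 − 274) = 274 + 0.4·11 = 278.4.

278.40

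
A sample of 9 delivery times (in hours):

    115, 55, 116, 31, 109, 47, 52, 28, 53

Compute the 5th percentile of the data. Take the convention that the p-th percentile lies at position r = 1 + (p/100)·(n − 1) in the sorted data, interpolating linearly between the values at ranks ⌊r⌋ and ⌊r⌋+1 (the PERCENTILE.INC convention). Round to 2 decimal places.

29.20

Sorted: 28, 31, 47, 52, 53, 55, 109, 115, 116.
n = 9.
r = 1 + (5/100)·(9 − 1) = 1 + 0.4 = 1.4.
Rank 1 is 28 and rank 2 is 31.
Interpolate: 28 + 0.4·(31 − 28) = 28 + 0.4·3 = 29.2.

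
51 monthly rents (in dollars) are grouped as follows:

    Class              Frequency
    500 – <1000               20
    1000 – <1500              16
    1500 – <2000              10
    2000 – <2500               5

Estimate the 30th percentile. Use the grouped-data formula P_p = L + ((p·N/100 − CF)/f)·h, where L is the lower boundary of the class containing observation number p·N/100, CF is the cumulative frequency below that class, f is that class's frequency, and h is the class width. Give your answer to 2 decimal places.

N = 51; target position k = 30/100 · 51 = 15.3.
Cumulative frequencies: 20, 36, 46, 51.
Observation 15.3 falls in the class 500 – <1000.
L = 500, CF = 0, f = 20, h = 500.
P30 = 500 + ((15.3 − 0)/20)·500 = 500 + 382.5 = 882.5.

882.50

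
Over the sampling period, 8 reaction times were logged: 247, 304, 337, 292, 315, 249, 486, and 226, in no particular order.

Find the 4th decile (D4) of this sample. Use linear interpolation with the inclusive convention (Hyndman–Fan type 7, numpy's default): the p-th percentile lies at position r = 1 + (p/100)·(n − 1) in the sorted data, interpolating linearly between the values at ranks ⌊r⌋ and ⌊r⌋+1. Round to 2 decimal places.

Sorted: 226, 247, 249, 292, 304, 315, 337, 486.
n = 8.
r = 1 + (40/100)·(8 − 1) = 1 + 2.8 = 3.8.
Rank 3 is 249 and rank 4 is 292.
Interpolate: 249 + 0.8·(292 − 249) = 249 + 0.8·43 = 283.4.

283.40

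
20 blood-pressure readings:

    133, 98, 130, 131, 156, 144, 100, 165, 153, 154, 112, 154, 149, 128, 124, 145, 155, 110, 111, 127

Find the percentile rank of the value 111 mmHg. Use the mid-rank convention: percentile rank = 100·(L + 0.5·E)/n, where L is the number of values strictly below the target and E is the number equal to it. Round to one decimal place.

17.5

Sorted: 98, 100, 110, 111, 112, 124, 127, 128, 130, 131, 133, 144, 145, 149, 153, 154, 154, 155, 156, 165.
Count below 111: L = 3; count equal: E = 1; n = 20.
Percentile rank = 100·(3 + 0.5·1)/20 = 100·3.5/20 = 17.5.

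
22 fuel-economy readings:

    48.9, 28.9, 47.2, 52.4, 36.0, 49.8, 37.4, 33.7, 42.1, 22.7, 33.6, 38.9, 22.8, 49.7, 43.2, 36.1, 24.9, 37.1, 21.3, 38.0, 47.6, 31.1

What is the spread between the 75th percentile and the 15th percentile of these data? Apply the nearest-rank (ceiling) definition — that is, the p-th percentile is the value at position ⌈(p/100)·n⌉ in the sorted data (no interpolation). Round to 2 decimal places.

22.30

Sorted: 21.3, 22.7, 22.8, 24.9, 28.9, 31.1, 33.6, 33.7, 36.0, 36.1, 37.1, 37.4, 38.0, 38.9, 42.1, 43.2, 47.2, 47.6, 48.9, 49.7, 49.8, 52.4.
n = 22.
P15: rank ⌈15/100·22⌉ = 4 → 24.9.
P75: rank ⌈75/100·22⌉ = 17 → 47.2.
Difference: 47.2 − 24.9 = 22.3.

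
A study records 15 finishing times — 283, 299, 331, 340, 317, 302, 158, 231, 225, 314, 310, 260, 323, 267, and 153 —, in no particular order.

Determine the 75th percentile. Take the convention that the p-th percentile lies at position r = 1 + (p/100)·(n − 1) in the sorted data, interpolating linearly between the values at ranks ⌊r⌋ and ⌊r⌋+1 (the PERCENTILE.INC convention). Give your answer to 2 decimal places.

315.50

Sorted: 153, 158, 225, 231, 260, 267, 283, 299, 302, 310, 314, 317, 323, 331, 340.
n = 15.
r = 1 + (75/100)·(15 − 1) = 1 + 10.5 = 11.5.
Rank 11 is 314 and rank 12 is 317.
Interpolate: 314 + 0.5·(317 − 314) = 314 + 0.5·3 = 315.5.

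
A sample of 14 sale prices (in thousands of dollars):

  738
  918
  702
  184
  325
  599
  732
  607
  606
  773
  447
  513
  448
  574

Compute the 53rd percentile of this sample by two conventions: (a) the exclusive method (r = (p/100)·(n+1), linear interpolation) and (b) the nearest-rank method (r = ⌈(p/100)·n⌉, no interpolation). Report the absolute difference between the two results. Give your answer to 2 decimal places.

Sorted: 184, 325, 447, 448, 513, 574, 599, 606, 607, 702, 732, 738, 773, 918.
n = 14.
(a) r = 7.95; between ranks 7 (599) and 8 (606): 605.65.
(b) the nearest-rank method: rank 8 → 606.
|605.65 − 606| = 0.35.

0.35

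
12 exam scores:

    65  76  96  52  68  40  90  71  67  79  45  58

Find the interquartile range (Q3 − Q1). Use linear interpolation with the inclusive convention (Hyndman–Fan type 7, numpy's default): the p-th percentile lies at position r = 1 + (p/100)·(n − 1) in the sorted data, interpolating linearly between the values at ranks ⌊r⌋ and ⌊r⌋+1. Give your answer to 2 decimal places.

20.25

Sorted: 40, 45, 52, 58, 65, 67, 68, 71, 76, 79, 90, 96.
n = 12.
P25: r = 3.75; ranks 3–4 are 52, 58; interpolating gives 56.5.
P75: r = 9.25; ranks 9–10 are 76, 79; interpolating gives 76.75.
Difference: 76.75 − 56.5 = 20.25.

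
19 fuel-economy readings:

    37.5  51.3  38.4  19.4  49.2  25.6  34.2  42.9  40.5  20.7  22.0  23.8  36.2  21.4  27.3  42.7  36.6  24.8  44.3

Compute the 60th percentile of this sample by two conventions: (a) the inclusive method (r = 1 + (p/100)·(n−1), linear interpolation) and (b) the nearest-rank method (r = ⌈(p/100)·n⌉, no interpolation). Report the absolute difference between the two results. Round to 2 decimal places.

Sorted: 19.4, 20.7, 21.4, 22.0, 23.8, 24.8, 25.6, 27.3, 34.2, 36.2, 36.6, 37.5, 38.4, 40.5, 42.7, 42.9, 44.3, 49.2, 51.3.
n = 19.
(a) r = 11.8; between ranks 11 (36.6) and 12 (37.5): 37.32.
(b) the nearest-rank method: rank 12 → 37.5.
|37.32 − 37.5| = 0.18.

0.18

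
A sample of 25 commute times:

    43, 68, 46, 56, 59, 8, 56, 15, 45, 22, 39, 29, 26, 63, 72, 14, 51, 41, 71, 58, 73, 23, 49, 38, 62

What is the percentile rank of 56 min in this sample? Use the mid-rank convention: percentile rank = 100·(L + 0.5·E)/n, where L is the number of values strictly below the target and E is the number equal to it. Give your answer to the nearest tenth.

64.0

Sorted: 8, 14, 15, 22, 23, 26, 29, 38, 39, 41, 43, 45, 46, 49, 51, 56, 56, 58, 59, 62, 63, 68, 71, 72, 73.
Count below 56: L = 15; count equal: E = 2; n = 25.
Percentile rank = 100·(15 + 0.5·2)/25 = 100·16/25 = 64.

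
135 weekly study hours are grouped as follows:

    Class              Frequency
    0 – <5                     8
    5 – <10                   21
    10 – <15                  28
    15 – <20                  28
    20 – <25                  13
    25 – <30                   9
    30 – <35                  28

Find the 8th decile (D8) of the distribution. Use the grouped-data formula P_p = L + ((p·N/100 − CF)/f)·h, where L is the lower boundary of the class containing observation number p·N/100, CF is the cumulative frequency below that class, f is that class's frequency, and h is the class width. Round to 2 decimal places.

30.18

N = 135; target position k = 80/100 · 135 = 108.
Cumulative frequencies: 8, 29, 57, 85, 98, 107, 135.
Observation 108 falls in the class 30 – <35.
L = 30, CF = 107, f = 28, h = 5.
P80 = 30 + ((108 − 107)/28)·5 = 30 + 0.178571 = 30.1786.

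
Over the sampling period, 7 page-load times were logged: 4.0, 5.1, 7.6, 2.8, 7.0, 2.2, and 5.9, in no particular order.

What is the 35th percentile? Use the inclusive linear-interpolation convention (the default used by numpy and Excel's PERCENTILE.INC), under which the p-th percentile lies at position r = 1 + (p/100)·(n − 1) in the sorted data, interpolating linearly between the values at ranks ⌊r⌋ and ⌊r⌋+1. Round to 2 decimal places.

Sorted: 2.2, 2.8, 4.0, 5.1, 5.9, 7.0, 7.6.
n = 7.
r = 1 + (35/100)·(7 − 1) = 1 + 2.1 = 3.1.
Rank 3 is 4.0 and rank 4 is 5.1.
Interpolate: 4.0 + 0.1·(5.1 − 4.0) = 4.0 + 0.1·1.1 = 4.11.

4.11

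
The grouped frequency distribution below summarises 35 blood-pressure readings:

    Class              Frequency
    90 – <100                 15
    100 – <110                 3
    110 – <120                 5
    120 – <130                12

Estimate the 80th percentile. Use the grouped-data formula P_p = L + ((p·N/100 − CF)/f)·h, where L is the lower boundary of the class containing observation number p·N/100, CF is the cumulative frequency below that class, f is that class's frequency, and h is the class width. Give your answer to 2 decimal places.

N = 35; target position k = 80/100 · 35 = 28.
Cumulative frequencies: 15, 18, 23, 35.
Observation 28 falls in the class 120 – <130.
L = 120, CF = 23, f = 12, h = 10.
P80 = 120 + ((28 − 23)/12)·10 = 120 + 4.16667 = 124.167.

124.17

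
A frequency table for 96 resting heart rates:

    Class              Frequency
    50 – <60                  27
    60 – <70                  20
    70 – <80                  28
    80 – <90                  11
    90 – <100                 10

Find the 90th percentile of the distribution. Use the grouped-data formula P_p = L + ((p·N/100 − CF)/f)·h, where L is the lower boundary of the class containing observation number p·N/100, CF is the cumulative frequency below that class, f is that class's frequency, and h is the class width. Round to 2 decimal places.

N = 96; target position k = 90/100 · 96 = 86.4.
Cumulative frequencies: 27, 47, 75, 86, 96.
Observation 86.4 falls in the class 90 – <100.
L = 90, CF = 86, f = 10, h = 10.
P90 = 90 + ((86.4 − 86)/10)·10 = 90 + 0.4 = 90.4.

90.40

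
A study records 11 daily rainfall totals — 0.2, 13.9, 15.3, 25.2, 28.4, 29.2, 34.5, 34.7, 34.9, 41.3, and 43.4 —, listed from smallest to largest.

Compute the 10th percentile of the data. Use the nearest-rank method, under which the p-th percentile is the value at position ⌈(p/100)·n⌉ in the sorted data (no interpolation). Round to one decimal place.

13.9

n = 11.
Position = ⌈10/100 · 11⌉ = ⌈1.1⌉ = 2.
The value at rank 2 is 13.9.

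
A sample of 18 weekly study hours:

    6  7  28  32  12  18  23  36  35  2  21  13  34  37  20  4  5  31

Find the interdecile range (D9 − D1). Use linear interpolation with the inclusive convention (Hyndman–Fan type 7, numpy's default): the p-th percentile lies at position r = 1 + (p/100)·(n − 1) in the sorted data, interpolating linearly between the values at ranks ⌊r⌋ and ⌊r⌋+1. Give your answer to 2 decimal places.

Sorted: 2, 4, 5, 6, 7, 12, 13, 18, 20, 21, 23, 28, 31, 32, 34, 35, 36, 37.
n = 18.
P10: r = 2.7; ranks 2–3 are 4, 5; interpolating gives 4.7.
P90: r = 16.3; ranks 16–17 are 35, 36; interpolating gives 35.3.
Difference: 35.3 − 4.7 = 30.6.

30.60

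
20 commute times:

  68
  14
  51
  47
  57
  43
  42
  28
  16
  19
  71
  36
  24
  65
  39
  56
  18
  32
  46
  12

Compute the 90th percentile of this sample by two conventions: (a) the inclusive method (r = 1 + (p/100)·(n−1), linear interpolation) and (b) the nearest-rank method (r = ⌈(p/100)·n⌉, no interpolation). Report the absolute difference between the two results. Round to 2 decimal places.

0.30

Sorted: 12, 14, 16, 18, 19, 24, 28, 32, 36, 39, 42, 43, 46, 47, 51, 56, 57, 65, 68, 71.
n = 20.
(a) r = 18.1; between ranks 18 (65) and 19 (68): 65.3.
(b) the nearest-rank method: rank 18 → 65.
|65.3 − 65| = 0.3.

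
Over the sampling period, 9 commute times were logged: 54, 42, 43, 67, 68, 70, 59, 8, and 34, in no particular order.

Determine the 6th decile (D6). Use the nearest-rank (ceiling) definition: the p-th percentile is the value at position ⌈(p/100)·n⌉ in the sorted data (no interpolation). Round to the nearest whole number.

Sorted: 8, 34, 42, 43, 54, 59, 67, 68, 70.
n = 9.
Position = ⌈60/100 · 9⌉ = ⌈5.4⌉ = 6.
The value at rank 6 is 59.

59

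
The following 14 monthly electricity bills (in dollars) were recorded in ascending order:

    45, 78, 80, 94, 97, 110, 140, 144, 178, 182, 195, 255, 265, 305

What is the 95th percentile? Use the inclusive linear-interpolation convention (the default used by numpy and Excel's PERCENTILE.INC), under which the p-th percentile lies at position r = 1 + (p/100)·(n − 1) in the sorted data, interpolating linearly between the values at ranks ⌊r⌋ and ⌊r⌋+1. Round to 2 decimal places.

n = 14.
r = 1 + (95/100)·(14 − 1) = 1 + 12.35 = 13.35.
Rank 13 is 265 and rank 14 is 305.
Interpolate: 265 + 0.35·(305 − 265) = 265 + 0.35·40 = 279.

279.00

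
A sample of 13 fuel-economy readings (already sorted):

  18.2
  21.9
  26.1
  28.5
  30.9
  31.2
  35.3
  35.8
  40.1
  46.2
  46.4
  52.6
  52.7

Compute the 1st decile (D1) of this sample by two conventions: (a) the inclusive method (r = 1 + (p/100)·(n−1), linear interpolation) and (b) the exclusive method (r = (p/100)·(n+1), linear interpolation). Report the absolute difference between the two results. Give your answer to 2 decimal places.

n = 13.
(a) r = 2.2; between ranks 2 (21.9) and 3 (26.1): 22.74.
(b) r = 1.4; between ranks 1 (18.2) and 2 (21.9): 19.68.
|22.74 − 19.68| = 3.06.

3.06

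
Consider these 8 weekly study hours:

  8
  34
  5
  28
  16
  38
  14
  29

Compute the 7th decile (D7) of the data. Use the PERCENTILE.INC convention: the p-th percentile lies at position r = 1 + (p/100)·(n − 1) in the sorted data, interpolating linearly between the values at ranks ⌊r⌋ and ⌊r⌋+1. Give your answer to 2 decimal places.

28.90

Sorted: 5, 8, 14, 16, 28, 29, 34, 38.
n = 8.
r = 1 + (70/100)·(8 − 1) = 1 + 4.9 = 5.9.
Rank 5 is 28 and rank 6 is 29.
Interpolate: 28 + 0.9·(29 − 28) = 28 + 0.9·1 = 28.9.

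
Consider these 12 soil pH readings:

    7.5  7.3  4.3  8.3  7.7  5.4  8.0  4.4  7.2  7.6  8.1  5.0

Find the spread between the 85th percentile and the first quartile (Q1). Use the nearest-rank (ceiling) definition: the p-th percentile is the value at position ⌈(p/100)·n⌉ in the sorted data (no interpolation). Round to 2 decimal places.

Sorted: 4.3, 4.4, 5.0, 5.4, 7.2, 7.3, 7.5, 7.6, 7.7, 8.0, 8.1, 8.3.
n = 12.
P25: rank ⌈25/100·12⌉ = 3 → 5.
P85: rank ⌈85/100·12⌉ = 11 → 8.1.
Difference: 8.1 − 5 = 3.1.

3.10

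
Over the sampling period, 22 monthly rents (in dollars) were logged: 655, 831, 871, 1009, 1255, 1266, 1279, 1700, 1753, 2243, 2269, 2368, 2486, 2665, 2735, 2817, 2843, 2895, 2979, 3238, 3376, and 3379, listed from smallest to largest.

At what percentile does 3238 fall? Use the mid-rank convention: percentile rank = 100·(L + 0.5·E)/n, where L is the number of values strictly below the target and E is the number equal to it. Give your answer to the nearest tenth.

88.6

Count below 3238: L = 19; count equal: E = 1; n = 22.
Percentile rank = 100·(19 + 0.5·1)/22 = 100·19.5/22 = 88.64.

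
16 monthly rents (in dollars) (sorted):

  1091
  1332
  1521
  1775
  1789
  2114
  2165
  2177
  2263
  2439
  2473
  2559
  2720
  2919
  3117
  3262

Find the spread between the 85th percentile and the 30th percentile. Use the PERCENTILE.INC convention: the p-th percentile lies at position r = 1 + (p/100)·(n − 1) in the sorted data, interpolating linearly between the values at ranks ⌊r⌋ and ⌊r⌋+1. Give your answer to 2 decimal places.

917.75

n = 16.
P30: r = 5.5; ranks 5–6 are 1789, 2114; interpolating gives 1951.5.
P85: r = 13.75; ranks 13–14 are 2720, 2919; interpolating gives 2869.25.
Difference: 2869.25 − 1951.5 = 917.75.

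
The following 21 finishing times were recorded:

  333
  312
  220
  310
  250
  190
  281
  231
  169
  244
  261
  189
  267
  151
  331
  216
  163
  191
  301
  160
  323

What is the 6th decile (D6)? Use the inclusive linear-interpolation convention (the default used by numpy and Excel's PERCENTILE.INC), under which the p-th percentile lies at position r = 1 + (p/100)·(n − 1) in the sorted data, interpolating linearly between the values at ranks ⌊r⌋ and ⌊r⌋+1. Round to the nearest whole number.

Sorted: 151, 160, 163, 169, 189, 190, 191, 216, 220, 231, 244, 250, 261, 267, 281, 301, 310, 312, 323, 331, 333.
n = 21.
r = 1 + (60/100)·(21 − 1) = 1 + 12 = 13.
r is an integer, so P60 is the value at rank 13: 261.

261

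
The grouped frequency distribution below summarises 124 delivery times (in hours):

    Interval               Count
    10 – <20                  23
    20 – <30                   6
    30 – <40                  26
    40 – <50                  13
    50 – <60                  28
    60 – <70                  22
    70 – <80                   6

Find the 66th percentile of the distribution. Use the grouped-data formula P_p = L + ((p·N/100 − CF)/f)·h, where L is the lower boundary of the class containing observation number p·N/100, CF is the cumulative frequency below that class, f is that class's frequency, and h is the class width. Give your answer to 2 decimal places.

N = 124; target position k = 66/100 · 124 = 81.84.
Cumulative frequencies: 23, 29, 55, 68, 96, 118, 124.
Observation 81.84 falls in the class 50 – <60.
L = 50, CF = 68, f = 28, h = 10.
P66 = 50 + ((81.84 − 68)/28)·10 = 50 + 4.94286 = 54.9429.

54.94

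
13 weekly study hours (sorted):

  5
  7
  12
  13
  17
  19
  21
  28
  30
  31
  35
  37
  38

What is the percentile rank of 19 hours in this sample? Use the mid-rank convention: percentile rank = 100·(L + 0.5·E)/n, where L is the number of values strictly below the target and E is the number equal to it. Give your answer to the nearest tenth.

42.3

Count below 19: L = 5; count equal: E = 1; n = 13.
Percentile rank = 100·(5 + 0.5·1)/13 = 100·5.5/13 = 42.31.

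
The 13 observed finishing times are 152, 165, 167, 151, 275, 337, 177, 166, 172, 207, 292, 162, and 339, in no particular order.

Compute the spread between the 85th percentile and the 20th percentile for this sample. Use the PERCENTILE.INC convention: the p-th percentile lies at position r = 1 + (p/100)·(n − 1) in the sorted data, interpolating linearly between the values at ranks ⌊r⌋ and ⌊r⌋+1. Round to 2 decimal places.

137.80

Sorted: 151, 152, 162, 165, 166, 167, 172, 177, 207, 275, 292, 337, 339.
n = 13.
P20: r = 3.4; ranks 3–4 are 162, 165; interpolating gives 163.2.
P85: r = 11.2; ranks 11–12 are 292, 337; interpolating gives 301.
Difference: 301 − 163.2 = 137.8.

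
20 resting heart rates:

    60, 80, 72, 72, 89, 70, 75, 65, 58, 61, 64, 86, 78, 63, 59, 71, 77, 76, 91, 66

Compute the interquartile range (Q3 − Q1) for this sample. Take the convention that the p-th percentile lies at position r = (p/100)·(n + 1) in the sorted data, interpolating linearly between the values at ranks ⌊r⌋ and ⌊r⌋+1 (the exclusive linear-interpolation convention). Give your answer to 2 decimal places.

14.50

Sorted: 58, 59, 60, 61, 63, 64, 65, 66, 70, 71, 72, 72, 75, 76, 77, 78, 80, 86, 89, 91.
n = 20.
P25: r = 5.25; ranks 5–6 are 63, 64; interpolating gives 63.25.
P75: r = 15.75; ranks 15–16 are 77, 78; interpolating gives 77.75.
Difference: 77.75 − 63.25 = 14.5.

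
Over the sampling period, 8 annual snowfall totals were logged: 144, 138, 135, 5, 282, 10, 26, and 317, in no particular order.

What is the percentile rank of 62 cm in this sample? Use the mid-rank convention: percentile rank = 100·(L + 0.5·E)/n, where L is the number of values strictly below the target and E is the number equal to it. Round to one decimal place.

Sorted: 5, 10, 26, 135, 138, 144, 282, 317.
Count below 62: L = 3; count equal: E = 0; n = 8.
Percentile rank = 100·(3 + 0.5·0)/8 = 100·3/8 = 37.5.

37.5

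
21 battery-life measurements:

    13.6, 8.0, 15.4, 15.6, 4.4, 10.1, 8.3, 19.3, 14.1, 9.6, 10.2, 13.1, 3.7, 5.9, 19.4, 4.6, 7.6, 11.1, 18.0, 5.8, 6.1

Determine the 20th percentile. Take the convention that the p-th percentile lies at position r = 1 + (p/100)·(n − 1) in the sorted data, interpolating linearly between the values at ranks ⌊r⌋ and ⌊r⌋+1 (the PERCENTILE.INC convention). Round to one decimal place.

Sorted: 3.7, 4.4, 4.6, 5.8, 5.9, 6.1, 7.6, 8.0, 8.3, 9.6, 10.1, 10.2, 11.1, 13.1, 13.6, 14.1, 15.4, 15.6, 18.0, 19.3, 19.4.
n = 21.
r = 1 + (20/100)·(21 − 1) = 1 + 4 = 5.
r is an integer, so P20 is the value at rank 5: 5.9.

5.9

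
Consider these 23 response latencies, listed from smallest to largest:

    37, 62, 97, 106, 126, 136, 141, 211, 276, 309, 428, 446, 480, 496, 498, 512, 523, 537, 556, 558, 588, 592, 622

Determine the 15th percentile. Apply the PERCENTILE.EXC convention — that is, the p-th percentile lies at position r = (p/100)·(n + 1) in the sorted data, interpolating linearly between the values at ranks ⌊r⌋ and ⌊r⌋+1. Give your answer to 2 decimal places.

n = 23.
r = (15/100)·(23 + 1) = 3.6.
Rank 3 is 97 and rank 4 is 106.
Interpolate: 97 + 0.6·(106 − 97) = 97 + 0.6·9 = 102.4.

102.40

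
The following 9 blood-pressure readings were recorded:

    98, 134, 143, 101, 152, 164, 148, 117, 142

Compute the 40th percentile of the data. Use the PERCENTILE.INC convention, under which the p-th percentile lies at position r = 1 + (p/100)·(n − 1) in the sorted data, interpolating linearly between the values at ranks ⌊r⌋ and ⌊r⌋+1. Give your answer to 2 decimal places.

135.60

Sorted: 98, 101, 117, 134, 142, 143, 148, 152, 164.
n = 9.
r = 1 + (40/100)·(9 − 1) = 1 + 3.2 = 4.2.
Rank 4 is 134 and rank 5 is 142.
Interpolate: 134 + 0.2·(142 − 134) = 134 + 0.2·8 = 135.6.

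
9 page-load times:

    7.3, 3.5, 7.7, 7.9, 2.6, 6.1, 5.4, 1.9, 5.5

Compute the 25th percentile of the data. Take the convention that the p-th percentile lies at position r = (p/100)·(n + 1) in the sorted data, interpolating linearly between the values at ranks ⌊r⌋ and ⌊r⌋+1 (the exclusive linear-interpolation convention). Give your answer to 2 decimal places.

3.05

Sorted: 1.9, 2.6, 3.5, 5.4, 5.5, 6.1, 7.3, 7.7, 7.9.
n = 9.
r = (25/100)·(9 + 1) = 2.5.
Rank 2 is 2.6 and rank 3 is 3.5.
Interpolate: 2.6 + 0.5·(3.5 − 2.6) = 2.6 + 0.5·0.9 = 3.05.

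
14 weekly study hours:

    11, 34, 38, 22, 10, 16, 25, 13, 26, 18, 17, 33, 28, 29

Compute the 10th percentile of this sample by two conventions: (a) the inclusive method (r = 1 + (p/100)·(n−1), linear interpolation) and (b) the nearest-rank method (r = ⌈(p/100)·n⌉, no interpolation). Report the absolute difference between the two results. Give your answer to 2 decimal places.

0.60

Sorted: 10, 11, 13, 16, 17, 18, 22, 25, 26, 28, 29, 33, 34, 38.
n = 14.
(a) r = 2.3; between ranks 2 (11) and 3 (13): 11.6.
(b) the nearest-rank method: rank 2 → 11.
|11.6 − 11| = 0.6.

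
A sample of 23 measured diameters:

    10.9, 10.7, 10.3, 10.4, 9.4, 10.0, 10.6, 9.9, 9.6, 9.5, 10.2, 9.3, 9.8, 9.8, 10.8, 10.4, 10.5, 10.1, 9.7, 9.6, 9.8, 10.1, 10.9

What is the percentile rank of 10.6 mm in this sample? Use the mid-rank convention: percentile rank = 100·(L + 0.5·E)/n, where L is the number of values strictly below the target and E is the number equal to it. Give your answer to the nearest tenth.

80.4

Sorted: 9.3, 9.4, 9.5, 9.6, 9.6, 9.7, 9.8, 9.8, 9.8, 9.9, 10.0, 10.1, 10.1, 10.2, 10.3, 10.4, 10.4, 10.5, 10.6, 10.7, 10.8, 10.9, 10.9.
Count below 10.6: L = 18; count equal: E = 1; n = 23.
Percentile rank = 100·(18 + 0.5·1)/23 = 100·18.5/23 = 80.43.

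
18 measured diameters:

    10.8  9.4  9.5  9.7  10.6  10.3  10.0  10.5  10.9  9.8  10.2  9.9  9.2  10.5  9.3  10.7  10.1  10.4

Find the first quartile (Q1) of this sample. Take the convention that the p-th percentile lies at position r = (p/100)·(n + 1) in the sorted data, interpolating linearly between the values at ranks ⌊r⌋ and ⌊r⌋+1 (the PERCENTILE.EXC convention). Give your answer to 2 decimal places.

9.65

Sorted: 9.2, 9.3, 9.4, 9.5, 9.7, 9.8, 9.9, 10.0, 10.1, 10.2, 10.3, 10.4, 10.5, 10.5, 10.6, 10.7, 10.8, 10.9.
n = 18.
r = (25/100)·(18 + 1) = 4.75.
Rank 4 is 9.5 and rank 5 is 9.7.
Interpolate: 9.5 + 0.75·(9.7 − 9.5) = 9.5 + 0.75·0.2 = 9.65.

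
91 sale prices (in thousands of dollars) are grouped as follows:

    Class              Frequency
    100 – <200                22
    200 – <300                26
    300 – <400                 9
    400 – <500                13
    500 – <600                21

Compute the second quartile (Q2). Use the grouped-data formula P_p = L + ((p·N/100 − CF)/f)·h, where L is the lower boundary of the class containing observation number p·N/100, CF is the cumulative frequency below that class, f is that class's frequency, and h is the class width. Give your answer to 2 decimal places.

N = 91; target position k = 50/100 · 91 = 45.5.
Cumulative frequencies: 22, 48, 57, 70, 91.
Observation 45.5 falls in the class 200 – <300.
L = 200, CF = 22, f = 26, h = 100.
P50 = 200 + ((45.5 − 22)/26)·100 = 200 + 90.3846 = 290.385.

290.38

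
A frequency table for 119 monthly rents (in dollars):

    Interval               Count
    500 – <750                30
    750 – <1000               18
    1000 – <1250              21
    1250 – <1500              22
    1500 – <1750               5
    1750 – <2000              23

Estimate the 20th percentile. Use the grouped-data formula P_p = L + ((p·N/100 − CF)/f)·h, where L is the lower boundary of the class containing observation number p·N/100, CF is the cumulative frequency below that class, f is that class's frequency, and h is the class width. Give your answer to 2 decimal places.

N = 119; target position k = 20/100 · 119 = 23.8.
Cumulative frequencies: 30, 48, 69, 91, 96, 119.
Observation 23.8 falls in the class 500 – <750.
L = 500, CF = 0, f = 30, h = 250.
P20 = 500 + ((23.8 − 0)/30)·250 = 500 + 198.333 = 698.333.

698.33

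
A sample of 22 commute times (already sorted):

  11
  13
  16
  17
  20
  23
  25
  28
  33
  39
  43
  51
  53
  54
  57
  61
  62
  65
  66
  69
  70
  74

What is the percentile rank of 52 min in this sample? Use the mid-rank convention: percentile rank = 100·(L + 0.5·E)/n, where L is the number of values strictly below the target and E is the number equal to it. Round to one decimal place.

54.5

Count below 52: L = 12; count equal: E = 0; n = 22.
Percentile rank = 100·(12 + 0.5·0)/22 = 100·12/22 = 54.55.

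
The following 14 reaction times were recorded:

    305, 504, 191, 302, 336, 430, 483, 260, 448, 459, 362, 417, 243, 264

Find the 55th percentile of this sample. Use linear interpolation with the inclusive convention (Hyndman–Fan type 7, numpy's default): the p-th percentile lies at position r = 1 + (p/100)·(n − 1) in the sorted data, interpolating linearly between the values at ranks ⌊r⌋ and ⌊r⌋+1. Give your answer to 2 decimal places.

Sorted: 191, 243, 260, 264, 302, 305, 336, 362, 417, 430, 448, 459, 483, 504.
n = 14.
r = 1 + (55/100)·(14 − 1) = 1 + 7.15 = 8.15.
Rank 8 is 362 and rank 9 is 417.
Interpolate: 362 + 0.15·(417 − 362) = 362 + 0.15·55 = 370.25.

370.25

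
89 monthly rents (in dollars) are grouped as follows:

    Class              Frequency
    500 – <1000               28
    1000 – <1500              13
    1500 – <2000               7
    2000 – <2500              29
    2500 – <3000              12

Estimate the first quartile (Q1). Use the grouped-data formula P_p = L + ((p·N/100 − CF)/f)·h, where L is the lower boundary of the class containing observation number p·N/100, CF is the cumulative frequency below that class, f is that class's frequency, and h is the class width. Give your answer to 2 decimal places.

897.32

N = 89; target position k = 25/100 · 89 = 22.25.
Cumulative frequencies: 28, 41, 48, 77, 89.
Observation 22.25 falls in the class 500 – <1000.
L = 500, CF = 0, f = 28, h = 500.
P25 = 500 + ((22.25 − 0)/28)·500 = 500 + 397.321 = 897.321.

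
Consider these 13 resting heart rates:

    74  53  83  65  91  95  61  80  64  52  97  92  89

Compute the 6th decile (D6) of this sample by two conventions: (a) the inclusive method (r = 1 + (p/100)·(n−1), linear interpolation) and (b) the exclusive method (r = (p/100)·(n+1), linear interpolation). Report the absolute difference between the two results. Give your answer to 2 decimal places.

1.20

Sorted: 52, 53, 61, 64, 65, 74, 80, 83, 89, 91, 92, 95, 97.
n = 13.
(a) r = 8.2; between ranks 8 (83) and 9 (89): 84.2.
(b) r = 8.4; between ranks 8 (83) and 9 (89): 85.4.
|84.2 − 85.4| = 1.2.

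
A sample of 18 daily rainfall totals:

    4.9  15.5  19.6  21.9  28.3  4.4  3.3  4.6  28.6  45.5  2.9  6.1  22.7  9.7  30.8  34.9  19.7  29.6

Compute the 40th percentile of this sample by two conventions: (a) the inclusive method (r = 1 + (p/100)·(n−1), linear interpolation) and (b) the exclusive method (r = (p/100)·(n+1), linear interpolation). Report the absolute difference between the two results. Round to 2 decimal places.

1.16

Sorted: 2.9, 3.3, 4.4, 4.6, 4.9, 6.1, 9.7, 15.5, 19.6, 19.7, 21.9, 22.7, 28.3, 28.6, 29.6, 30.8, 34.9, 45.5.
n = 18.
(a) r = 7.8; between ranks 7 (9.7) and 8 (15.5): 14.34.
(b) r = 7.6; between ranks 7 (9.7) and 8 (15.5): 13.18.
|14.34 − 13.18| = 1.16.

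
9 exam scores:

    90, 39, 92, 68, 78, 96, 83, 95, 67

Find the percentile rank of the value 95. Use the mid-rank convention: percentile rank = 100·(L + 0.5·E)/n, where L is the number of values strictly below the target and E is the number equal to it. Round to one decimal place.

83.3

Sorted: 39, 67, 68, 78, 83, 90, 92, 95, 96.
Count below 95: L = 7; count equal: E = 1; n = 9.
Percentile rank = 100·(7 + 0.5·1)/9 = 100·7.5/9 = 83.33.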